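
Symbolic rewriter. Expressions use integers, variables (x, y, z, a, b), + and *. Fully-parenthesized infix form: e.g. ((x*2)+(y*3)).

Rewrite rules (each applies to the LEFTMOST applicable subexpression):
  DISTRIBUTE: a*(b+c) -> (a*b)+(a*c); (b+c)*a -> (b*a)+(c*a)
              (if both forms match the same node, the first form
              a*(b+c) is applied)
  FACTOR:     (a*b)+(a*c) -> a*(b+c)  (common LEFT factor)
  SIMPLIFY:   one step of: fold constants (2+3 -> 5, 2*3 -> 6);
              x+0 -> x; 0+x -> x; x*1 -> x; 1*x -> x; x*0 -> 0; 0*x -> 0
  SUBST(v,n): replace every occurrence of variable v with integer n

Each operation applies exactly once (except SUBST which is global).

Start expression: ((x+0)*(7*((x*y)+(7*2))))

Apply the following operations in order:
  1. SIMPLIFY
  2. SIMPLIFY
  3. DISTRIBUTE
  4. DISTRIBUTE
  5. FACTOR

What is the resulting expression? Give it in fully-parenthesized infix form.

Answer: (x*((7*(x*y))+(7*14)))

Derivation:
Start: ((x+0)*(7*((x*y)+(7*2))))
Apply SIMPLIFY at L (target: (x+0)): ((x+0)*(7*((x*y)+(7*2)))) -> (x*(7*((x*y)+(7*2))))
Apply SIMPLIFY at RRR (target: (7*2)): (x*(7*((x*y)+(7*2)))) -> (x*(7*((x*y)+14)))
Apply DISTRIBUTE at R (target: (7*((x*y)+14))): (x*(7*((x*y)+14))) -> (x*((7*(x*y))+(7*14)))
Apply DISTRIBUTE at root (target: (x*((7*(x*y))+(7*14)))): (x*((7*(x*y))+(7*14))) -> ((x*(7*(x*y)))+(x*(7*14)))
Apply FACTOR at root (target: ((x*(7*(x*y)))+(x*(7*14)))): ((x*(7*(x*y)))+(x*(7*14))) -> (x*((7*(x*y))+(7*14)))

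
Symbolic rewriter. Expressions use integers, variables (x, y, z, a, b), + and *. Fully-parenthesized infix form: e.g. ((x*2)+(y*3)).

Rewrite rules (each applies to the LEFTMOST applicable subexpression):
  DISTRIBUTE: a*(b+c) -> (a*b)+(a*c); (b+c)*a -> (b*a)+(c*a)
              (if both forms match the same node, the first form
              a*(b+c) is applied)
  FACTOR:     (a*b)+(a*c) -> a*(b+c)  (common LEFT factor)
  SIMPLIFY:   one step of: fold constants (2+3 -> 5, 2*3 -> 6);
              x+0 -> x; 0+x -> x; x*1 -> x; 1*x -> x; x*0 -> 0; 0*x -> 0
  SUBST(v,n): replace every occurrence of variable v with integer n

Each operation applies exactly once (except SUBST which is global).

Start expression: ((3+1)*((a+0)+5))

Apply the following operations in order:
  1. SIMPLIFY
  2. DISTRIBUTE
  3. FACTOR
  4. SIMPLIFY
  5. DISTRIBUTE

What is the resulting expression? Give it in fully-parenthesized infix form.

Answer: ((4*a)+(4*5))

Derivation:
Start: ((3+1)*((a+0)+5))
Apply SIMPLIFY at L (target: (3+1)): ((3+1)*((a+0)+5)) -> (4*((a+0)+5))
Apply DISTRIBUTE at root (target: (4*((a+0)+5))): (4*((a+0)+5)) -> ((4*(a+0))+(4*5))
Apply FACTOR at root (target: ((4*(a+0))+(4*5))): ((4*(a+0))+(4*5)) -> (4*((a+0)+5))
Apply SIMPLIFY at RL (target: (a+0)): (4*((a+0)+5)) -> (4*(a+5))
Apply DISTRIBUTE at root (target: (4*(a+5))): (4*(a+5)) -> ((4*a)+(4*5))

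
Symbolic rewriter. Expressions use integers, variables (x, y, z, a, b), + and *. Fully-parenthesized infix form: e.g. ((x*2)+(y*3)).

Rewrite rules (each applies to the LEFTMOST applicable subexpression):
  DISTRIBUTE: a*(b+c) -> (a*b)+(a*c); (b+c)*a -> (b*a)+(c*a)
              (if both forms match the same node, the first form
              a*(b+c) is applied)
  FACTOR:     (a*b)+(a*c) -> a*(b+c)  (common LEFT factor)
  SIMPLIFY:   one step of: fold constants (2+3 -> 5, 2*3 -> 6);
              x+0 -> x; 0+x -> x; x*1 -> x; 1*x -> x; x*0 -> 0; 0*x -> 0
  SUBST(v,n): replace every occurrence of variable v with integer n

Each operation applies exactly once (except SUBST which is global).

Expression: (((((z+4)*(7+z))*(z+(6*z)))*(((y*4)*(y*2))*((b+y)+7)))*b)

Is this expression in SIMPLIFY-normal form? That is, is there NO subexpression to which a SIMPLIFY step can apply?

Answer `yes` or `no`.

Answer: yes

Derivation:
Expression: (((((z+4)*(7+z))*(z+(6*z)))*(((y*4)*(y*2))*((b+y)+7)))*b)
Scanning for simplifiable subexpressions (pre-order)...
  at root: (((((z+4)*(7+z))*(z+(6*z)))*(((y*4)*(y*2))*((b+y)+7)))*b) (not simplifiable)
  at L: ((((z+4)*(7+z))*(z+(6*z)))*(((y*4)*(y*2))*((b+y)+7))) (not simplifiable)
  at LL: (((z+4)*(7+z))*(z+(6*z))) (not simplifiable)
  at LLL: ((z+4)*(7+z)) (not simplifiable)
  at LLLL: (z+4) (not simplifiable)
  at LLLR: (7+z) (not simplifiable)
  at LLR: (z+(6*z)) (not simplifiable)
  at LLRR: (6*z) (not simplifiable)
  at LR: (((y*4)*(y*2))*((b+y)+7)) (not simplifiable)
  at LRL: ((y*4)*(y*2)) (not simplifiable)
  at LRLL: (y*4) (not simplifiable)
  at LRLR: (y*2) (not simplifiable)
  at LRR: ((b+y)+7) (not simplifiable)
  at LRRL: (b+y) (not simplifiable)
Result: no simplifiable subexpression found -> normal form.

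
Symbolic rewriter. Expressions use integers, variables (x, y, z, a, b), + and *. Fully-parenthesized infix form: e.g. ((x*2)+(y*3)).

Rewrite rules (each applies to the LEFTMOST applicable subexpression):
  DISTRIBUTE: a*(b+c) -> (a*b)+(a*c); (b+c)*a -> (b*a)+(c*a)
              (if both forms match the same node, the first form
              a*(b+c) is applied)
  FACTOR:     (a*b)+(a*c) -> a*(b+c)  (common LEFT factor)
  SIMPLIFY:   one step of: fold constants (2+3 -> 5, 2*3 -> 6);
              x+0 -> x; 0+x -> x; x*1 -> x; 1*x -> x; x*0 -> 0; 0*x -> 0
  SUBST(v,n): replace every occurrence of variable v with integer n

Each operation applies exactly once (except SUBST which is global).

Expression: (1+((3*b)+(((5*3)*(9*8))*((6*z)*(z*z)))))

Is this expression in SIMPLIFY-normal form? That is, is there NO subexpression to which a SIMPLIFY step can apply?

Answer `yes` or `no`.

Expression: (1+((3*b)+(((5*3)*(9*8))*((6*z)*(z*z)))))
Scanning for simplifiable subexpressions (pre-order)...
  at root: (1+((3*b)+(((5*3)*(9*8))*((6*z)*(z*z))))) (not simplifiable)
  at R: ((3*b)+(((5*3)*(9*8))*((6*z)*(z*z)))) (not simplifiable)
  at RL: (3*b) (not simplifiable)
  at RR: (((5*3)*(9*8))*((6*z)*(z*z))) (not simplifiable)
  at RRL: ((5*3)*(9*8)) (not simplifiable)
  at RRLL: (5*3) (SIMPLIFIABLE)
  at RRLR: (9*8) (SIMPLIFIABLE)
  at RRR: ((6*z)*(z*z)) (not simplifiable)
  at RRRL: (6*z) (not simplifiable)
  at RRRR: (z*z) (not simplifiable)
Found simplifiable subexpr at path RRLL: (5*3)
One SIMPLIFY step would give: (1+((3*b)+((15*(9*8))*((6*z)*(z*z)))))
-> NOT in normal form.

Answer: no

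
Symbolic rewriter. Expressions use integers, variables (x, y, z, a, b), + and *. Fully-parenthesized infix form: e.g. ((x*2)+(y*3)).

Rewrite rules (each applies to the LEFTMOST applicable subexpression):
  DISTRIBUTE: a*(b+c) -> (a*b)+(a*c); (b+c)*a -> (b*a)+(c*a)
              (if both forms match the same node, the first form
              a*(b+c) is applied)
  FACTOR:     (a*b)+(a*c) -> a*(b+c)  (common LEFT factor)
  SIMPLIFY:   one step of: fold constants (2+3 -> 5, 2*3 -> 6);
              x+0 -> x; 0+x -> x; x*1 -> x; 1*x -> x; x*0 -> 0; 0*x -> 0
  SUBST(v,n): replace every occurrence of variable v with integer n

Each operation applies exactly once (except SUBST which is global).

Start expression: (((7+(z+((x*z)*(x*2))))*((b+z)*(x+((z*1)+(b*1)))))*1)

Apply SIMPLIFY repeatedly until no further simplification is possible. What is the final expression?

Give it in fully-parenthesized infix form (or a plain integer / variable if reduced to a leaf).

Answer: ((7+(z+((x*z)*(x*2))))*((b+z)*(x+(z+b))))

Derivation:
Start: (((7+(z+((x*z)*(x*2))))*((b+z)*(x+((z*1)+(b*1)))))*1)
Step 1: at root: (((7+(z+((x*z)*(x*2))))*((b+z)*(x+((z*1)+(b*1)))))*1) -> ((7+(z+((x*z)*(x*2))))*((b+z)*(x+((z*1)+(b*1))))); overall: (((7+(z+((x*z)*(x*2))))*((b+z)*(x+((z*1)+(b*1)))))*1) -> ((7+(z+((x*z)*(x*2))))*((b+z)*(x+((z*1)+(b*1)))))
Step 2: at RRRL: (z*1) -> z; overall: ((7+(z+((x*z)*(x*2))))*((b+z)*(x+((z*1)+(b*1))))) -> ((7+(z+((x*z)*(x*2))))*((b+z)*(x+(z+(b*1)))))
Step 3: at RRRR: (b*1) -> b; overall: ((7+(z+((x*z)*(x*2))))*((b+z)*(x+(z+(b*1))))) -> ((7+(z+((x*z)*(x*2))))*((b+z)*(x+(z+b))))
Fixed point: ((7+(z+((x*z)*(x*2))))*((b+z)*(x+(z+b))))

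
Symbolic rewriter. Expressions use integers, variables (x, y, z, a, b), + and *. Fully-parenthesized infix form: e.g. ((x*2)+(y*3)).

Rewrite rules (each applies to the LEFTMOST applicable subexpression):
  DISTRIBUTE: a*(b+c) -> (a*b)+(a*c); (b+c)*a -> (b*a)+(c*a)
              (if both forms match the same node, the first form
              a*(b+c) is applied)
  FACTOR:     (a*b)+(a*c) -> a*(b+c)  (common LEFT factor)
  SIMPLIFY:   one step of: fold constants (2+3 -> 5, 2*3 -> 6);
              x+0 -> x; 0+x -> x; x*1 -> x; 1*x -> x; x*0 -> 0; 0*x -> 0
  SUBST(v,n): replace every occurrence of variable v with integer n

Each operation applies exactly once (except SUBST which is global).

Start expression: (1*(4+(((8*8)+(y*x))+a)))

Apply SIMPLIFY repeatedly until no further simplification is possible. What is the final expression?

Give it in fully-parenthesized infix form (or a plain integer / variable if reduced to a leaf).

Answer: (4+((64+(y*x))+a))

Derivation:
Start: (1*(4+(((8*8)+(y*x))+a)))
Step 1: at root: (1*(4+(((8*8)+(y*x))+a))) -> (4+(((8*8)+(y*x))+a)); overall: (1*(4+(((8*8)+(y*x))+a))) -> (4+(((8*8)+(y*x))+a))
Step 2: at RLL: (8*8) -> 64; overall: (4+(((8*8)+(y*x))+a)) -> (4+((64+(y*x))+a))
Fixed point: (4+((64+(y*x))+a))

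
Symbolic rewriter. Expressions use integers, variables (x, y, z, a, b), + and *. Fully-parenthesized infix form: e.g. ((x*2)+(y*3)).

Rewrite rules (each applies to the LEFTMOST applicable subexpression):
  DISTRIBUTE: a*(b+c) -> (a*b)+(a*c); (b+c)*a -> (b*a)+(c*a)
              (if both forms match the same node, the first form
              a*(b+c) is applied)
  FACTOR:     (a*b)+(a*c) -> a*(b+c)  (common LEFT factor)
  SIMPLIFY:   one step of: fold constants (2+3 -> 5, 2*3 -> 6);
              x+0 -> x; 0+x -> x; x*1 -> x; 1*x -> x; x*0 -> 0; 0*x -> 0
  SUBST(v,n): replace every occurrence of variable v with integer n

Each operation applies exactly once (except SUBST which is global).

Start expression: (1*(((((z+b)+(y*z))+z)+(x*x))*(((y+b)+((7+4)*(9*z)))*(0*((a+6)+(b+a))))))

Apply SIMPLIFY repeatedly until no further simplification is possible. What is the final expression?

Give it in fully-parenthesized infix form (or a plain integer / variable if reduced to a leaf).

Start: (1*(((((z+b)+(y*z))+z)+(x*x))*(((y+b)+((7+4)*(9*z)))*(0*((a+6)+(b+a))))))
Step 1: at root: (1*(((((z+b)+(y*z))+z)+(x*x))*(((y+b)+((7+4)*(9*z)))*(0*((a+6)+(b+a)))))) -> (((((z+b)+(y*z))+z)+(x*x))*(((y+b)+((7+4)*(9*z)))*(0*((a+6)+(b+a))))); overall: (1*(((((z+b)+(y*z))+z)+(x*x))*(((y+b)+((7+4)*(9*z)))*(0*((a+6)+(b+a)))))) -> (((((z+b)+(y*z))+z)+(x*x))*(((y+b)+((7+4)*(9*z)))*(0*((a+6)+(b+a)))))
Step 2: at RLRL: (7+4) -> 11; overall: (((((z+b)+(y*z))+z)+(x*x))*(((y+b)+((7+4)*(9*z)))*(0*((a+6)+(b+a))))) -> (((((z+b)+(y*z))+z)+(x*x))*(((y+b)+(11*(9*z)))*(0*((a+6)+(b+a)))))
Step 3: at RR: (0*((a+6)+(b+a))) -> 0; overall: (((((z+b)+(y*z))+z)+(x*x))*(((y+b)+(11*(9*z)))*(0*((a+6)+(b+a))))) -> (((((z+b)+(y*z))+z)+(x*x))*(((y+b)+(11*(9*z)))*0))
Step 4: at R: (((y+b)+(11*(9*z)))*0) -> 0; overall: (((((z+b)+(y*z))+z)+(x*x))*(((y+b)+(11*(9*z)))*0)) -> (((((z+b)+(y*z))+z)+(x*x))*0)
Step 5: at root: (((((z+b)+(y*z))+z)+(x*x))*0) -> 0; overall: (((((z+b)+(y*z))+z)+(x*x))*0) -> 0
Fixed point: 0

Answer: 0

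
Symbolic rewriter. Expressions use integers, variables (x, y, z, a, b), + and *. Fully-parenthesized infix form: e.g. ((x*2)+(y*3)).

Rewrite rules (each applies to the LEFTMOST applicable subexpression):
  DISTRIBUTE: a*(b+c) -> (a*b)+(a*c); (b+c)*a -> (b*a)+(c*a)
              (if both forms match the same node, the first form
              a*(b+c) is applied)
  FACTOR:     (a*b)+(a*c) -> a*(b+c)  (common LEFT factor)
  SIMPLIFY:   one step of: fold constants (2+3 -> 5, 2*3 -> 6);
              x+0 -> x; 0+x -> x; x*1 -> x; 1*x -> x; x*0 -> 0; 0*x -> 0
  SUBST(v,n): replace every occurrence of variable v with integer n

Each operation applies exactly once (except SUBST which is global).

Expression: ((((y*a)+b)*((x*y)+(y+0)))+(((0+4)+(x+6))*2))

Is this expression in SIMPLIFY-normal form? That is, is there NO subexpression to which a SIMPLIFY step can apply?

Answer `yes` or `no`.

Expression: ((((y*a)+b)*((x*y)+(y+0)))+(((0+4)+(x+6))*2))
Scanning for simplifiable subexpressions (pre-order)...
  at root: ((((y*a)+b)*((x*y)+(y+0)))+(((0+4)+(x+6))*2)) (not simplifiable)
  at L: (((y*a)+b)*((x*y)+(y+0))) (not simplifiable)
  at LL: ((y*a)+b) (not simplifiable)
  at LLL: (y*a) (not simplifiable)
  at LR: ((x*y)+(y+0)) (not simplifiable)
  at LRL: (x*y) (not simplifiable)
  at LRR: (y+0) (SIMPLIFIABLE)
  at R: (((0+4)+(x+6))*2) (not simplifiable)
  at RL: ((0+4)+(x+6)) (not simplifiable)
  at RLL: (0+4) (SIMPLIFIABLE)
  at RLR: (x+6) (not simplifiable)
Found simplifiable subexpr at path LRR: (y+0)
One SIMPLIFY step would give: ((((y*a)+b)*((x*y)+y))+(((0+4)+(x+6))*2))
-> NOT in normal form.

Answer: no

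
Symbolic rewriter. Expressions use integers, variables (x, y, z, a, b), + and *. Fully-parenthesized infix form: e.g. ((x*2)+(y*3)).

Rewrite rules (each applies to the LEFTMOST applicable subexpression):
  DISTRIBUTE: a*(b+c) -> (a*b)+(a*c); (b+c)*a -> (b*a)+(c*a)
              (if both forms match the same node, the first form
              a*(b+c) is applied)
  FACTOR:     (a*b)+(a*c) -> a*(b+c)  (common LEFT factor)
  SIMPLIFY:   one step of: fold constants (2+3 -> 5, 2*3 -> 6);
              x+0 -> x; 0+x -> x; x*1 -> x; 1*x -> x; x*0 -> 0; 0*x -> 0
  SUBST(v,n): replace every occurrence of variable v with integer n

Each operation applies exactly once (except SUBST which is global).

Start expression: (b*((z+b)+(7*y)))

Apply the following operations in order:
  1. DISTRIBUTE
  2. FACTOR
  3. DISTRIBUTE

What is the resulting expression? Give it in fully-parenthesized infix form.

Answer: ((b*(z+b))+(b*(7*y)))

Derivation:
Start: (b*((z+b)+(7*y)))
Apply DISTRIBUTE at root (target: (b*((z+b)+(7*y)))): (b*((z+b)+(7*y))) -> ((b*(z+b))+(b*(7*y)))
Apply FACTOR at root (target: ((b*(z+b))+(b*(7*y)))): ((b*(z+b))+(b*(7*y))) -> (b*((z+b)+(7*y)))
Apply DISTRIBUTE at root (target: (b*((z+b)+(7*y)))): (b*((z+b)+(7*y))) -> ((b*(z+b))+(b*(7*y)))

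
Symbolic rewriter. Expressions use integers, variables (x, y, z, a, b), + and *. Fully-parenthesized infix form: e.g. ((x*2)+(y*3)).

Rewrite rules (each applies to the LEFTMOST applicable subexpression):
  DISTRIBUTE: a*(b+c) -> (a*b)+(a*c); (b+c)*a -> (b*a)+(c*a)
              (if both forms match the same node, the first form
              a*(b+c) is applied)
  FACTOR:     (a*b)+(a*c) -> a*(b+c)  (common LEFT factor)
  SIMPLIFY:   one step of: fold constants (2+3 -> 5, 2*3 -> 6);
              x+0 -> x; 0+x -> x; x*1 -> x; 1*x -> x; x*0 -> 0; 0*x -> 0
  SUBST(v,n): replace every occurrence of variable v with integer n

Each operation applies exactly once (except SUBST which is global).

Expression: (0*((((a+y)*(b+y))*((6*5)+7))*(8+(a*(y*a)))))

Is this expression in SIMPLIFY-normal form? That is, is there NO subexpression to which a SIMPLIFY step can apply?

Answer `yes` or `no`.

Answer: no

Derivation:
Expression: (0*((((a+y)*(b+y))*((6*5)+7))*(8+(a*(y*a)))))
Scanning for simplifiable subexpressions (pre-order)...
  at root: (0*((((a+y)*(b+y))*((6*5)+7))*(8+(a*(y*a))))) (SIMPLIFIABLE)
  at R: ((((a+y)*(b+y))*((6*5)+7))*(8+(a*(y*a)))) (not simplifiable)
  at RL: (((a+y)*(b+y))*((6*5)+7)) (not simplifiable)
  at RLL: ((a+y)*(b+y)) (not simplifiable)
  at RLLL: (a+y) (not simplifiable)
  at RLLR: (b+y) (not simplifiable)
  at RLR: ((6*5)+7) (not simplifiable)
  at RLRL: (6*5) (SIMPLIFIABLE)
  at RR: (8+(a*(y*a))) (not simplifiable)
  at RRR: (a*(y*a)) (not simplifiable)
  at RRRR: (y*a) (not simplifiable)
Found simplifiable subexpr at path root: (0*((((a+y)*(b+y))*((6*5)+7))*(8+(a*(y*a)))))
One SIMPLIFY step would give: 0
-> NOT in normal form.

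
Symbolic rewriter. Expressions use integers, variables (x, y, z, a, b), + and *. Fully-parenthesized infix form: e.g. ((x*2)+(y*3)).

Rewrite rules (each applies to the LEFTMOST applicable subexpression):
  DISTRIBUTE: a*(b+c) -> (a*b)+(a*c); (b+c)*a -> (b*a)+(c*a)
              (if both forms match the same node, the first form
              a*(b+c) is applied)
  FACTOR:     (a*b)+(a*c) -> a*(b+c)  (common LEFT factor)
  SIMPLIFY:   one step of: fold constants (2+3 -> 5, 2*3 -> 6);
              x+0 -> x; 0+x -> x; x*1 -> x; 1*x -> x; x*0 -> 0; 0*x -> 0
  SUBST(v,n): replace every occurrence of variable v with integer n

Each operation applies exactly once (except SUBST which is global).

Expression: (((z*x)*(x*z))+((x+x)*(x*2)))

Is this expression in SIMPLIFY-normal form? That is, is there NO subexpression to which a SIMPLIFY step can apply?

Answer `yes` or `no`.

Answer: yes

Derivation:
Expression: (((z*x)*(x*z))+((x+x)*(x*2)))
Scanning for simplifiable subexpressions (pre-order)...
  at root: (((z*x)*(x*z))+((x+x)*(x*2))) (not simplifiable)
  at L: ((z*x)*(x*z)) (not simplifiable)
  at LL: (z*x) (not simplifiable)
  at LR: (x*z) (not simplifiable)
  at R: ((x+x)*(x*2)) (not simplifiable)
  at RL: (x+x) (not simplifiable)
  at RR: (x*2) (not simplifiable)
Result: no simplifiable subexpression found -> normal form.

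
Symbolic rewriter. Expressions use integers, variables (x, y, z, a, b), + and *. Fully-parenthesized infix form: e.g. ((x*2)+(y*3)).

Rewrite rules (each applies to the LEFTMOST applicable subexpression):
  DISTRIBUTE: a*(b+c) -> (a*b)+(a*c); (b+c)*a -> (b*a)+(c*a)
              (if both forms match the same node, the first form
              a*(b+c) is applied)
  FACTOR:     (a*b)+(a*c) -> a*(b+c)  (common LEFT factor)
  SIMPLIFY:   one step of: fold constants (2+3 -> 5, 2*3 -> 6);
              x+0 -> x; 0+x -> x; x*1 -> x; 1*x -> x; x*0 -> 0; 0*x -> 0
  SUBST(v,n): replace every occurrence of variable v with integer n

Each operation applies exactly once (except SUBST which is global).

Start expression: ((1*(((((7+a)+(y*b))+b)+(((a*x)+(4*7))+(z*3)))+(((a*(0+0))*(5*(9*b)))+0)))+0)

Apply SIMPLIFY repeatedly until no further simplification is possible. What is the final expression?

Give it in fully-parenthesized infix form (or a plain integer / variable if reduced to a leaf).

Start: ((1*(((((7+a)+(y*b))+b)+(((a*x)+(4*7))+(z*3)))+(((a*(0+0))*(5*(9*b)))+0)))+0)
Step 1: at root: ((1*(((((7+a)+(y*b))+b)+(((a*x)+(4*7))+(z*3)))+(((a*(0+0))*(5*(9*b)))+0)))+0) -> (1*(((((7+a)+(y*b))+b)+(((a*x)+(4*7))+(z*3)))+(((a*(0+0))*(5*(9*b)))+0))); overall: ((1*(((((7+a)+(y*b))+b)+(((a*x)+(4*7))+(z*3)))+(((a*(0+0))*(5*(9*b)))+0)))+0) -> (1*(((((7+a)+(y*b))+b)+(((a*x)+(4*7))+(z*3)))+(((a*(0+0))*(5*(9*b)))+0)))
Step 2: at root: (1*(((((7+a)+(y*b))+b)+(((a*x)+(4*7))+(z*3)))+(((a*(0+0))*(5*(9*b)))+0))) -> (((((7+a)+(y*b))+b)+(((a*x)+(4*7))+(z*3)))+(((a*(0+0))*(5*(9*b)))+0)); overall: (1*(((((7+a)+(y*b))+b)+(((a*x)+(4*7))+(z*3)))+(((a*(0+0))*(5*(9*b)))+0))) -> (((((7+a)+(y*b))+b)+(((a*x)+(4*7))+(z*3)))+(((a*(0+0))*(5*(9*b)))+0))
Step 3: at LRLR: (4*7) -> 28; overall: (((((7+a)+(y*b))+b)+(((a*x)+(4*7))+(z*3)))+(((a*(0+0))*(5*(9*b)))+0)) -> (((((7+a)+(y*b))+b)+(((a*x)+28)+(z*3)))+(((a*(0+0))*(5*(9*b)))+0))
Step 4: at R: (((a*(0+0))*(5*(9*b)))+0) -> ((a*(0+0))*(5*(9*b))); overall: (((((7+a)+(y*b))+b)+(((a*x)+28)+(z*3)))+(((a*(0+0))*(5*(9*b)))+0)) -> (((((7+a)+(y*b))+b)+(((a*x)+28)+(z*3)))+((a*(0+0))*(5*(9*b))))
Step 5: at RLR: (0+0) -> 0; overall: (((((7+a)+(y*b))+b)+(((a*x)+28)+(z*3)))+((a*(0+0))*(5*(9*b)))) -> (((((7+a)+(y*b))+b)+(((a*x)+28)+(z*3)))+((a*0)*(5*(9*b))))
Step 6: at RL: (a*0) -> 0; overall: (((((7+a)+(y*b))+b)+(((a*x)+28)+(z*3)))+((a*0)*(5*(9*b)))) -> (((((7+a)+(y*b))+b)+(((a*x)+28)+(z*3)))+(0*(5*(9*b))))
Step 7: at R: (0*(5*(9*b))) -> 0; overall: (((((7+a)+(y*b))+b)+(((a*x)+28)+(z*3)))+(0*(5*(9*b)))) -> (((((7+a)+(y*b))+b)+(((a*x)+28)+(z*3)))+0)
Step 8: at root: (((((7+a)+(y*b))+b)+(((a*x)+28)+(z*3)))+0) -> ((((7+a)+(y*b))+b)+(((a*x)+28)+(z*3))); overall: (((((7+a)+(y*b))+b)+(((a*x)+28)+(z*3)))+0) -> ((((7+a)+(y*b))+b)+(((a*x)+28)+(z*3)))
Fixed point: ((((7+a)+(y*b))+b)+(((a*x)+28)+(z*3)))

Answer: ((((7+a)+(y*b))+b)+(((a*x)+28)+(z*3)))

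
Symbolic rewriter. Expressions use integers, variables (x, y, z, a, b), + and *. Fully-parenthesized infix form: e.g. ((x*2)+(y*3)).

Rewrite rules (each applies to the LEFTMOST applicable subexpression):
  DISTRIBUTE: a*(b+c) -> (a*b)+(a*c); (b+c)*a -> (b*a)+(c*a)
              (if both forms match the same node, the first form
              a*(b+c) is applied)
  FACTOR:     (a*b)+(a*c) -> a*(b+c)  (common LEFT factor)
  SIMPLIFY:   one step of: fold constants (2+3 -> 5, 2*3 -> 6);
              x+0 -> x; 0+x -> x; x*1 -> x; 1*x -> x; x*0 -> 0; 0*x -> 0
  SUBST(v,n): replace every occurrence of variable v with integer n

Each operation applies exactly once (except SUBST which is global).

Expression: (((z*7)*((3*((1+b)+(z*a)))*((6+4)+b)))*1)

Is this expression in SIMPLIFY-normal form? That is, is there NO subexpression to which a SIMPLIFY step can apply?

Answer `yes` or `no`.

Answer: no

Derivation:
Expression: (((z*7)*((3*((1+b)+(z*a)))*((6+4)+b)))*1)
Scanning for simplifiable subexpressions (pre-order)...
  at root: (((z*7)*((3*((1+b)+(z*a)))*((6+4)+b)))*1) (SIMPLIFIABLE)
  at L: ((z*7)*((3*((1+b)+(z*a)))*((6+4)+b))) (not simplifiable)
  at LL: (z*7) (not simplifiable)
  at LR: ((3*((1+b)+(z*a)))*((6+4)+b)) (not simplifiable)
  at LRL: (3*((1+b)+(z*a))) (not simplifiable)
  at LRLR: ((1+b)+(z*a)) (not simplifiable)
  at LRLRL: (1+b) (not simplifiable)
  at LRLRR: (z*a) (not simplifiable)
  at LRR: ((6+4)+b) (not simplifiable)
  at LRRL: (6+4) (SIMPLIFIABLE)
Found simplifiable subexpr at path root: (((z*7)*((3*((1+b)+(z*a)))*((6+4)+b)))*1)
One SIMPLIFY step would give: ((z*7)*((3*((1+b)+(z*a)))*((6+4)+b)))
-> NOT in normal form.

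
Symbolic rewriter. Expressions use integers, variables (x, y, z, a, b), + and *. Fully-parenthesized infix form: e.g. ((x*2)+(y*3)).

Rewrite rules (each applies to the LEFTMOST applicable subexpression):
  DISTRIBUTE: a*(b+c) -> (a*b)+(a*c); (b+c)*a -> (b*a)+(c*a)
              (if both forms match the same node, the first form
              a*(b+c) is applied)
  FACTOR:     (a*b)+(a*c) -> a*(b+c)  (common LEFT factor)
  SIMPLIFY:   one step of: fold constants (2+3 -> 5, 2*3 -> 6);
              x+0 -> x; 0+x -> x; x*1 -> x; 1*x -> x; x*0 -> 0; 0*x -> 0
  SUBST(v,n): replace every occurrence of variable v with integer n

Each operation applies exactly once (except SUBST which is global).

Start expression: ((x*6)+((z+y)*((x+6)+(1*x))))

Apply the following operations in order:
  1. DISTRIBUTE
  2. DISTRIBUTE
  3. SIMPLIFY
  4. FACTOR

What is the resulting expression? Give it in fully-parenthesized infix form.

Answer: ((x*6)+(((z+y)*(x+6))+((z+y)*x)))

Derivation:
Start: ((x*6)+((z+y)*((x+6)+(1*x))))
Apply DISTRIBUTE at R (target: ((z+y)*((x+6)+(1*x)))): ((x*6)+((z+y)*((x+6)+(1*x)))) -> ((x*6)+(((z+y)*(x+6))+((z+y)*(1*x))))
Apply DISTRIBUTE at RL (target: ((z+y)*(x+6))): ((x*6)+(((z+y)*(x+6))+((z+y)*(1*x)))) -> ((x*6)+((((z+y)*x)+((z+y)*6))+((z+y)*(1*x))))
Apply SIMPLIFY at RRR (target: (1*x)): ((x*6)+((((z+y)*x)+((z+y)*6))+((z+y)*(1*x)))) -> ((x*6)+((((z+y)*x)+((z+y)*6))+((z+y)*x)))
Apply FACTOR at RL (target: (((z+y)*x)+((z+y)*6))): ((x*6)+((((z+y)*x)+((z+y)*6))+((z+y)*x))) -> ((x*6)+(((z+y)*(x+6))+((z+y)*x)))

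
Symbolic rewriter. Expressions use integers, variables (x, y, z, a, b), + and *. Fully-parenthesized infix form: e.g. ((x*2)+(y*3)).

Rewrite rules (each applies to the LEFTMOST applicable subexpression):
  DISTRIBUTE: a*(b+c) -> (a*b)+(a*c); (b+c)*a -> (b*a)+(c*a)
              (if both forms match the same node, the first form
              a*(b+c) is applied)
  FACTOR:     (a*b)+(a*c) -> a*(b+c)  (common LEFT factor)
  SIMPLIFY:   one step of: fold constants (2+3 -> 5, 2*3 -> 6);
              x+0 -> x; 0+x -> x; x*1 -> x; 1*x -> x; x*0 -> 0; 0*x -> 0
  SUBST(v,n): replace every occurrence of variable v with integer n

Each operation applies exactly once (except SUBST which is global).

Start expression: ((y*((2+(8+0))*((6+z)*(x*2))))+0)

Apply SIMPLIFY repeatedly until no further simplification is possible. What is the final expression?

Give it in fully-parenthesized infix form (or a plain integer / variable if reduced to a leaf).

Answer: (y*(10*((6+z)*(x*2))))

Derivation:
Start: ((y*((2+(8+0))*((6+z)*(x*2))))+0)
Step 1: at root: ((y*((2+(8+0))*((6+z)*(x*2))))+0) -> (y*((2+(8+0))*((6+z)*(x*2)))); overall: ((y*((2+(8+0))*((6+z)*(x*2))))+0) -> (y*((2+(8+0))*((6+z)*(x*2))))
Step 2: at RLR: (8+0) -> 8; overall: (y*((2+(8+0))*((6+z)*(x*2)))) -> (y*((2+8)*((6+z)*(x*2))))
Step 3: at RL: (2+8) -> 10; overall: (y*((2+8)*((6+z)*(x*2)))) -> (y*(10*((6+z)*(x*2))))
Fixed point: (y*(10*((6+z)*(x*2))))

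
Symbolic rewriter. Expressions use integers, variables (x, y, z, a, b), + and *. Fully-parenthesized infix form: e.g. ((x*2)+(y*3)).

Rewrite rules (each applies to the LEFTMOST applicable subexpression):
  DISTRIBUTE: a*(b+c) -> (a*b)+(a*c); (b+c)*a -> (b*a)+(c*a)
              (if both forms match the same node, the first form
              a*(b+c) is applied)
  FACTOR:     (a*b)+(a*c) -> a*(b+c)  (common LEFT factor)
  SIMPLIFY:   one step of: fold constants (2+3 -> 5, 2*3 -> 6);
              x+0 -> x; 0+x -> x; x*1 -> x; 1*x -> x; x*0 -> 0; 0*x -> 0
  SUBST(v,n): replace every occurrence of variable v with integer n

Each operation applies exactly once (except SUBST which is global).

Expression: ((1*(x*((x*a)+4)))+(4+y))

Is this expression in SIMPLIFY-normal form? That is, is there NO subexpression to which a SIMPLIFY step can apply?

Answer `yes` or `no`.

Answer: no

Derivation:
Expression: ((1*(x*((x*a)+4)))+(4+y))
Scanning for simplifiable subexpressions (pre-order)...
  at root: ((1*(x*((x*a)+4)))+(4+y)) (not simplifiable)
  at L: (1*(x*((x*a)+4))) (SIMPLIFIABLE)
  at LR: (x*((x*a)+4)) (not simplifiable)
  at LRR: ((x*a)+4) (not simplifiable)
  at LRRL: (x*a) (not simplifiable)
  at R: (4+y) (not simplifiable)
Found simplifiable subexpr at path L: (1*(x*((x*a)+4)))
One SIMPLIFY step would give: ((x*((x*a)+4))+(4+y))
-> NOT in normal form.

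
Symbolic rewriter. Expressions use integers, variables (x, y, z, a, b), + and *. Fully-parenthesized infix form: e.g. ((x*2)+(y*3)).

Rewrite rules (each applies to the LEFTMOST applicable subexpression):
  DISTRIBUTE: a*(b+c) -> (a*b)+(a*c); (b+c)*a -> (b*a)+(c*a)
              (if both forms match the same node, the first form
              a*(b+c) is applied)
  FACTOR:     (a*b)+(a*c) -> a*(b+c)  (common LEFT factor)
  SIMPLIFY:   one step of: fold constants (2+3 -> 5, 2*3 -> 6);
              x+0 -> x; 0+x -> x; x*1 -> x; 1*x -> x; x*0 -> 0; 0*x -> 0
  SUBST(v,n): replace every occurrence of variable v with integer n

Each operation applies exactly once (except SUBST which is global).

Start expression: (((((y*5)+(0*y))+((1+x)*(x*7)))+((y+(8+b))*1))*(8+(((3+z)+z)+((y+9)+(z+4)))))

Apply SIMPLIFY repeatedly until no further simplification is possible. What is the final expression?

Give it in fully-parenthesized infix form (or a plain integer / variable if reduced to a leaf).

Start: (((((y*5)+(0*y))+((1+x)*(x*7)))+((y+(8+b))*1))*(8+(((3+z)+z)+((y+9)+(z+4)))))
Step 1: at LLLR: (0*y) -> 0; overall: (((((y*5)+(0*y))+((1+x)*(x*7)))+((y+(8+b))*1))*(8+(((3+z)+z)+((y+9)+(z+4))))) -> (((((y*5)+0)+((1+x)*(x*7)))+((y+(8+b))*1))*(8+(((3+z)+z)+((y+9)+(z+4)))))
Step 2: at LLL: ((y*5)+0) -> (y*5); overall: (((((y*5)+0)+((1+x)*(x*7)))+((y+(8+b))*1))*(8+(((3+z)+z)+((y+9)+(z+4))))) -> ((((y*5)+((1+x)*(x*7)))+((y+(8+b))*1))*(8+(((3+z)+z)+((y+9)+(z+4)))))
Step 3: at LR: ((y+(8+b))*1) -> (y+(8+b)); overall: ((((y*5)+((1+x)*(x*7)))+((y+(8+b))*1))*(8+(((3+z)+z)+((y+9)+(z+4))))) -> ((((y*5)+((1+x)*(x*7)))+(y+(8+b)))*(8+(((3+z)+z)+((y+9)+(z+4)))))
Fixed point: ((((y*5)+((1+x)*(x*7)))+(y+(8+b)))*(8+(((3+z)+z)+((y+9)+(z+4)))))

Answer: ((((y*5)+((1+x)*(x*7)))+(y+(8+b)))*(8+(((3+z)+z)+((y+9)+(z+4)))))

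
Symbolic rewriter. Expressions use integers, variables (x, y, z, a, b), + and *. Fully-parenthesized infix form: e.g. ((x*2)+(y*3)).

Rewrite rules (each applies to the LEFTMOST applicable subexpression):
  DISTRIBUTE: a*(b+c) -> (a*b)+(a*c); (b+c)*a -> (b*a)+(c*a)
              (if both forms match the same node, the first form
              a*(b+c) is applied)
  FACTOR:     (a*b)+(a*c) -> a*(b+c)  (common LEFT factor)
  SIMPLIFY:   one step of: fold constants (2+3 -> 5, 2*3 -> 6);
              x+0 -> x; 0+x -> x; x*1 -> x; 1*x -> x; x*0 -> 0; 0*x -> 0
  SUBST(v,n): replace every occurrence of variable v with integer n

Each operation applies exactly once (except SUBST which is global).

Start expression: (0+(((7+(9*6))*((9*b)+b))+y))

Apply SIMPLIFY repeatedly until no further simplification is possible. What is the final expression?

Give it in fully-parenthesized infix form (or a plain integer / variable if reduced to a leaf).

Answer: ((61*((9*b)+b))+y)

Derivation:
Start: (0+(((7+(9*6))*((9*b)+b))+y))
Step 1: at root: (0+(((7+(9*6))*((9*b)+b))+y)) -> (((7+(9*6))*((9*b)+b))+y); overall: (0+(((7+(9*6))*((9*b)+b))+y)) -> (((7+(9*6))*((9*b)+b))+y)
Step 2: at LLR: (9*6) -> 54; overall: (((7+(9*6))*((9*b)+b))+y) -> (((7+54)*((9*b)+b))+y)
Step 3: at LL: (7+54) -> 61; overall: (((7+54)*((9*b)+b))+y) -> ((61*((9*b)+b))+y)
Fixed point: ((61*((9*b)+b))+y)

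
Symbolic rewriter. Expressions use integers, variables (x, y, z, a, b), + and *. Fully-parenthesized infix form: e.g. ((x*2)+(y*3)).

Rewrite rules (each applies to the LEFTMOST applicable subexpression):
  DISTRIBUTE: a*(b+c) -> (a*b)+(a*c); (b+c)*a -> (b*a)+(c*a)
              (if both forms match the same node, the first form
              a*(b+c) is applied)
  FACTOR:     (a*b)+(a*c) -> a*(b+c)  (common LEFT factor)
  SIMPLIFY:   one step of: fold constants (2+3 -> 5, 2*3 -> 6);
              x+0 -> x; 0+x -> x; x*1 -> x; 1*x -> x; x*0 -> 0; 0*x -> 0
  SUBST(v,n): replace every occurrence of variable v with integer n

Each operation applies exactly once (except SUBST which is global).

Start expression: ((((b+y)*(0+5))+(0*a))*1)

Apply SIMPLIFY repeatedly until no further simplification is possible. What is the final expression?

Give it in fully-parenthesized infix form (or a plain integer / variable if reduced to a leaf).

Start: ((((b+y)*(0+5))+(0*a))*1)
Step 1: at root: ((((b+y)*(0+5))+(0*a))*1) -> (((b+y)*(0+5))+(0*a)); overall: ((((b+y)*(0+5))+(0*a))*1) -> (((b+y)*(0+5))+(0*a))
Step 2: at LR: (0+5) -> 5; overall: (((b+y)*(0+5))+(0*a)) -> (((b+y)*5)+(0*a))
Step 3: at R: (0*a) -> 0; overall: (((b+y)*5)+(0*a)) -> (((b+y)*5)+0)
Step 4: at root: (((b+y)*5)+0) -> ((b+y)*5); overall: (((b+y)*5)+0) -> ((b+y)*5)
Fixed point: ((b+y)*5)

Answer: ((b+y)*5)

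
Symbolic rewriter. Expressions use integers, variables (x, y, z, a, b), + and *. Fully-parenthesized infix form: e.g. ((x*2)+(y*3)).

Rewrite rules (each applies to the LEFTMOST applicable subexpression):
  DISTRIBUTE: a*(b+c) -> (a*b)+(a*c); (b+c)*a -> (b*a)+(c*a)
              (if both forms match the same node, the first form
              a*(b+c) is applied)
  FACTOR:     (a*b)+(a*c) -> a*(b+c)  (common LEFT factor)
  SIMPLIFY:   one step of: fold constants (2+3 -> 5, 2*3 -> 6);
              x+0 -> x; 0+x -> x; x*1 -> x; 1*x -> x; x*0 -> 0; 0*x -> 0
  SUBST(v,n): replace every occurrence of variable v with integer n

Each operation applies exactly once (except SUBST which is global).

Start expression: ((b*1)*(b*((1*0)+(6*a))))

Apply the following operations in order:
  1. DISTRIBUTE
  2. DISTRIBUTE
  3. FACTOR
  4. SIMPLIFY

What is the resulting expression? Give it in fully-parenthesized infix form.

Answer: (b*((b*(1*0))+(b*(6*a))))

Derivation:
Start: ((b*1)*(b*((1*0)+(6*a))))
Apply DISTRIBUTE at R (target: (b*((1*0)+(6*a)))): ((b*1)*(b*((1*0)+(6*a)))) -> ((b*1)*((b*(1*0))+(b*(6*a))))
Apply DISTRIBUTE at root (target: ((b*1)*((b*(1*0))+(b*(6*a))))): ((b*1)*((b*(1*0))+(b*(6*a)))) -> (((b*1)*(b*(1*0)))+((b*1)*(b*(6*a))))
Apply FACTOR at root (target: (((b*1)*(b*(1*0)))+((b*1)*(b*(6*a))))): (((b*1)*(b*(1*0)))+((b*1)*(b*(6*a)))) -> ((b*1)*((b*(1*0))+(b*(6*a))))
Apply SIMPLIFY at L (target: (b*1)): ((b*1)*((b*(1*0))+(b*(6*a)))) -> (b*((b*(1*0))+(b*(6*a))))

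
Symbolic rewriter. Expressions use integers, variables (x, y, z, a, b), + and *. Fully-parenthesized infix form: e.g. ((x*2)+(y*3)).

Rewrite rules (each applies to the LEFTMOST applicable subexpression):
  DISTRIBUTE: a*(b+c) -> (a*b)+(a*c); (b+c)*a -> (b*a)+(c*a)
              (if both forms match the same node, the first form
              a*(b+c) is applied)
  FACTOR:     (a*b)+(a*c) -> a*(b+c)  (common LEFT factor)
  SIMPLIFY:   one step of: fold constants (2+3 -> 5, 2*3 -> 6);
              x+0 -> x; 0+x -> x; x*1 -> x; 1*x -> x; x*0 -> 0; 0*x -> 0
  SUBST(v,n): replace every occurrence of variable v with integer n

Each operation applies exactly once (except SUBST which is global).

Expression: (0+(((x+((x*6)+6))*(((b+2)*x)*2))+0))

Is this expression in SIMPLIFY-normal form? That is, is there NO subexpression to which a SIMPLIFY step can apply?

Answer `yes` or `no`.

Expression: (0+(((x+((x*6)+6))*(((b+2)*x)*2))+0))
Scanning for simplifiable subexpressions (pre-order)...
  at root: (0+(((x+((x*6)+6))*(((b+2)*x)*2))+0)) (SIMPLIFIABLE)
  at R: (((x+((x*6)+6))*(((b+2)*x)*2))+0) (SIMPLIFIABLE)
  at RL: ((x+((x*6)+6))*(((b+2)*x)*2)) (not simplifiable)
  at RLL: (x+((x*6)+6)) (not simplifiable)
  at RLLR: ((x*6)+6) (not simplifiable)
  at RLLRL: (x*6) (not simplifiable)
  at RLR: (((b+2)*x)*2) (not simplifiable)
  at RLRL: ((b+2)*x) (not simplifiable)
  at RLRLL: (b+2) (not simplifiable)
Found simplifiable subexpr at path root: (0+(((x+((x*6)+6))*(((b+2)*x)*2))+0))
One SIMPLIFY step would give: (((x+((x*6)+6))*(((b+2)*x)*2))+0)
-> NOT in normal form.

Answer: no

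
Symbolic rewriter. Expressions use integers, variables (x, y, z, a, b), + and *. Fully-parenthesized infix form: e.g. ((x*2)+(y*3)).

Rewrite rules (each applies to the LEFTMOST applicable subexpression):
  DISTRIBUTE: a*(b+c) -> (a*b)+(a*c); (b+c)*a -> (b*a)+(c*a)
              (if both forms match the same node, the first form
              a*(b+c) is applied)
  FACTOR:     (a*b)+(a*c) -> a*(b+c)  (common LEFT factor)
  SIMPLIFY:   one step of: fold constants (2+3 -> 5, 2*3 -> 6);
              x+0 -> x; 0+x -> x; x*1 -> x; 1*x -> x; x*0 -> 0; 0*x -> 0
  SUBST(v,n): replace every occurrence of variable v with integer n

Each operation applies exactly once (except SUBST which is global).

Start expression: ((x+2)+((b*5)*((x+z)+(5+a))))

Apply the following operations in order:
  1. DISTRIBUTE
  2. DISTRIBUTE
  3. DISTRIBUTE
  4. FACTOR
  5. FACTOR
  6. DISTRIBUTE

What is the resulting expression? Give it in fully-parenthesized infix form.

Start: ((x+2)+((b*5)*((x+z)+(5+a))))
Apply DISTRIBUTE at R (target: ((b*5)*((x+z)+(5+a)))): ((x+2)+((b*5)*((x+z)+(5+a)))) -> ((x+2)+(((b*5)*(x+z))+((b*5)*(5+a))))
Apply DISTRIBUTE at RL (target: ((b*5)*(x+z))): ((x+2)+(((b*5)*(x+z))+((b*5)*(5+a)))) -> ((x+2)+((((b*5)*x)+((b*5)*z))+((b*5)*(5+a))))
Apply DISTRIBUTE at RR (target: ((b*5)*(5+a))): ((x+2)+((((b*5)*x)+((b*5)*z))+((b*5)*(5+a)))) -> ((x+2)+((((b*5)*x)+((b*5)*z))+(((b*5)*5)+((b*5)*a))))
Apply FACTOR at RL (target: (((b*5)*x)+((b*5)*z))): ((x+2)+((((b*5)*x)+((b*5)*z))+(((b*5)*5)+((b*5)*a)))) -> ((x+2)+(((b*5)*(x+z))+(((b*5)*5)+((b*5)*a))))
Apply FACTOR at RR (target: (((b*5)*5)+((b*5)*a))): ((x+2)+(((b*5)*(x+z))+(((b*5)*5)+((b*5)*a)))) -> ((x+2)+(((b*5)*(x+z))+((b*5)*(5+a))))
Apply DISTRIBUTE at RL (target: ((b*5)*(x+z))): ((x+2)+(((b*5)*(x+z))+((b*5)*(5+a)))) -> ((x+2)+((((b*5)*x)+((b*5)*z))+((b*5)*(5+a))))

Answer: ((x+2)+((((b*5)*x)+((b*5)*z))+((b*5)*(5+a))))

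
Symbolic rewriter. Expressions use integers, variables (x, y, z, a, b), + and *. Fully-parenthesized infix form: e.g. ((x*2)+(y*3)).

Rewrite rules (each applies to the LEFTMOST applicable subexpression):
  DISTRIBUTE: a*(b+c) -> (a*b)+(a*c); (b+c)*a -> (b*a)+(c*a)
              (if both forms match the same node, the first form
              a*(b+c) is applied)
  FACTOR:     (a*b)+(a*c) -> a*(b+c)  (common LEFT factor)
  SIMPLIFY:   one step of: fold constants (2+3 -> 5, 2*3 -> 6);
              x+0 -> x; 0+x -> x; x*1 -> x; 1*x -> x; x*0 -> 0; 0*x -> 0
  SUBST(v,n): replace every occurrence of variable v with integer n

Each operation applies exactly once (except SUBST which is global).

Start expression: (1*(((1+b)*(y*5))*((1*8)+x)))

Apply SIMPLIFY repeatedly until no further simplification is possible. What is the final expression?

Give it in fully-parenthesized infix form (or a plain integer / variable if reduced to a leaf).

Answer: (((1+b)*(y*5))*(8+x))

Derivation:
Start: (1*(((1+b)*(y*5))*((1*8)+x)))
Step 1: at root: (1*(((1+b)*(y*5))*((1*8)+x))) -> (((1+b)*(y*5))*((1*8)+x)); overall: (1*(((1+b)*(y*5))*((1*8)+x))) -> (((1+b)*(y*5))*((1*8)+x))
Step 2: at RL: (1*8) -> 8; overall: (((1+b)*(y*5))*((1*8)+x)) -> (((1+b)*(y*5))*(8+x))
Fixed point: (((1+b)*(y*5))*(8+x))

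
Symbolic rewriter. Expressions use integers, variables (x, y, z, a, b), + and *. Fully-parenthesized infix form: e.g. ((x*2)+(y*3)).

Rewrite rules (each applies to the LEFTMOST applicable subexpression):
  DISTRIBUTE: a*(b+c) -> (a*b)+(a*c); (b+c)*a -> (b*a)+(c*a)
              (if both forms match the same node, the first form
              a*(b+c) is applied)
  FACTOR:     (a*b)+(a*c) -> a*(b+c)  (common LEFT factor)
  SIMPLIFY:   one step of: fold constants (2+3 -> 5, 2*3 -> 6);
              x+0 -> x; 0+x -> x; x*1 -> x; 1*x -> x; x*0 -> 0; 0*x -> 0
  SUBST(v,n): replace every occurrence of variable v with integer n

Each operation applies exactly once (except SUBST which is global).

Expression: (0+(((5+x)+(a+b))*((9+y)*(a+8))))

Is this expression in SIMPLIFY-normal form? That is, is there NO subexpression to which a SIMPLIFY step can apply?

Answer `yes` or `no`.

Expression: (0+(((5+x)+(a+b))*((9+y)*(a+8))))
Scanning for simplifiable subexpressions (pre-order)...
  at root: (0+(((5+x)+(a+b))*((9+y)*(a+8)))) (SIMPLIFIABLE)
  at R: (((5+x)+(a+b))*((9+y)*(a+8))) (not simplifiable)
  at RL: ((5+x)+(a+b)) (not simplifiable)
  at RLL: (5+x) (not simplifiable)
  at RLR: (a+b) (not simplifiable)
  at RR: ((9+y)*(a+8)) (not simplifiable)
  at RRL: (9+y) (not simplifiable)
  at RRR: (a+8) (not simplifiable)
Found simplifiable subexpr at path root: (0+(((5+x)+(a+b))*((9+y)*(a+8))))
One SIMPLIFY step would give: (((5+x)+(a+b))*((9+y)*(a+8)))
-> NOT in normal form.

Answer: no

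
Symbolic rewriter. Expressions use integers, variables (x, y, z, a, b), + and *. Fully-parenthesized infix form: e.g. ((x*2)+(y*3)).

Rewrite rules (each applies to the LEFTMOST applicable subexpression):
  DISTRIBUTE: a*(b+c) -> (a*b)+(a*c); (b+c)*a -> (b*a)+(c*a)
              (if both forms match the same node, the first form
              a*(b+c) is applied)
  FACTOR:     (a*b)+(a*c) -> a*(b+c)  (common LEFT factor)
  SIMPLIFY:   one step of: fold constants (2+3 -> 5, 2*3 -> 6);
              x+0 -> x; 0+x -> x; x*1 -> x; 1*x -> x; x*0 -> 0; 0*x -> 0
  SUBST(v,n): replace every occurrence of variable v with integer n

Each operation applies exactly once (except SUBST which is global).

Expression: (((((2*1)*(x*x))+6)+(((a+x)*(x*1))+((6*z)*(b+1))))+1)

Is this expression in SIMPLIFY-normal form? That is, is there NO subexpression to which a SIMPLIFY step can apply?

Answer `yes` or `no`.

Expression: (((((2*1)*(x*x))+6)+(((a+x)*(x*1))+((6*z)*(b+1))))+1)
Scanning for simplifiable subexpressions (pre-order)...
  at root: (((((2*1)*(x*x))+6)+(((a+x)*(x*1))+((6*z)*(b+1))))+1) (not simplifiable)
  at L: ((((2*1)*(x*x))+6)+(((a+x)*(x*1))+((6*z)*(b+1)))) (not simplifiable)
  at LL: (((2*1)*(x*x))+6) (not simplifiable)
  at LLL: ((2*1)*(x*x)) (not simplifiable)
  at LLLL: (2*1) (SIMPLIFIABLE)
  at LLLR: (x*x) (not simplifiable)
  at LR: (((a+x)*(x*1))+((6*z)*(b+1))) (not simplifiable)
  at LRL: ((a+x)*(x*1)) (not simplifiable)
  at LRLL: (a+x) (not simplifiable)
  at LRLR: (x*1) (SIMPLIFIABLE)
  at LRR: ((6*z)*(b+1)) (not simplifiable)
  at LRRL: (6*z) (not simplifiable)
  at LRRR: (b+1) (not simplifiable)
Found simplifiable subexpr at path LLLL: (2*1)
One SIMPLIFY step would give: ((((2*(x*x))+6)+(((a+x)*(x*1))+((6*z)*(b+1))))+1)
-> NOT in normal form.

Answer: no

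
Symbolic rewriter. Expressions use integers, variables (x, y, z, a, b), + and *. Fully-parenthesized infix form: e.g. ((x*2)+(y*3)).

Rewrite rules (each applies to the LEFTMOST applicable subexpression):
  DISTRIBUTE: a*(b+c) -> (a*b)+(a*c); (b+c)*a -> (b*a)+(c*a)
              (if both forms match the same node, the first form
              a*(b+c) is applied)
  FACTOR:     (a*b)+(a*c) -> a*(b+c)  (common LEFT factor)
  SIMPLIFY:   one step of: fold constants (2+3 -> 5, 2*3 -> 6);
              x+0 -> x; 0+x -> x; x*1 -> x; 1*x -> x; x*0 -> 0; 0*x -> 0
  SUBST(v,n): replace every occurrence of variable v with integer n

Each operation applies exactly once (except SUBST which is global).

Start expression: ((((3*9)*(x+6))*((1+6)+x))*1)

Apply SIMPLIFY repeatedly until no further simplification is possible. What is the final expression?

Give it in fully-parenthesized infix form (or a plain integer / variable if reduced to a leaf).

Start: ((((3*9)*(x+6))*((1+6)+x))*1)
Step 1: at root: ((((3*9)*(x+6))*((1+6)+x))*1) -> (((3*9)*(x+6))*((1+6)+x)); overall: ((((3*9)*(x+6))*((1+6)+x))*1) -> (((3*9)*(x+6))*((1+6)+x))
Step 2: at LL: (3*9) -> 27; overall: (((3*9)*(x+6))*((1+6)+x)) -> ((27*(x+6))*((1+6)+x))
Step 3: at RL: (1+6) -> 7; overall: ((27*(x+6))*((1+6)+x)) -> ((27*(x+6))*(7+x))
Fixed point: ((27*(x+6))*(7+x))

Answer: ((27*(x+6))*(7+x))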